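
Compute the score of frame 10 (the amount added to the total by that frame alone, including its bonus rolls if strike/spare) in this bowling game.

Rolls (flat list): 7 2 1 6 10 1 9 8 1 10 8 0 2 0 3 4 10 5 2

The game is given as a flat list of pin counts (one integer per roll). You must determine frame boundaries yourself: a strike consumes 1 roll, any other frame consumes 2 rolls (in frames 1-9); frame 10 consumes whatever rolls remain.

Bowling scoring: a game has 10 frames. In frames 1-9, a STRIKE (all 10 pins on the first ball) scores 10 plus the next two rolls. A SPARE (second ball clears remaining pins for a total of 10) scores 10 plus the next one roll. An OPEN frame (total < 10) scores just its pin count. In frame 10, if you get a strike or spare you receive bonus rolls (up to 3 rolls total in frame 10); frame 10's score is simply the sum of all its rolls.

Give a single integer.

Answer: 17

Derivation:
Frame 1: OPEN (7+2=9). Cumulative: 9
Frame 2: OPEN (1+6=7). Cumulative: 16
Frame 3: STRIKE. 10 + next two rolls (1+9) = 20. Cumulative: 36
Frame 4: SPARE (1+9=10). 10 + next roll (8) = 18. Cumulative: 54
Frame 5: OPEN (8+1=9). Cumulative: 63
Frame 6: STRIKE. 10 + next two rolls (8+0) = 18. Cumulative: 81
Frame 7: OPEN (8+0=8). Cumulative: 89
Frame 8: OPEN (2+0=2). Cumulative: 91
Frame 9: OPEN (3+4=7). Cumulative: 98
Frame 10: STRIKE. Sum of all frame-10 rolls (10+5+2) = 17. Cumulative: 115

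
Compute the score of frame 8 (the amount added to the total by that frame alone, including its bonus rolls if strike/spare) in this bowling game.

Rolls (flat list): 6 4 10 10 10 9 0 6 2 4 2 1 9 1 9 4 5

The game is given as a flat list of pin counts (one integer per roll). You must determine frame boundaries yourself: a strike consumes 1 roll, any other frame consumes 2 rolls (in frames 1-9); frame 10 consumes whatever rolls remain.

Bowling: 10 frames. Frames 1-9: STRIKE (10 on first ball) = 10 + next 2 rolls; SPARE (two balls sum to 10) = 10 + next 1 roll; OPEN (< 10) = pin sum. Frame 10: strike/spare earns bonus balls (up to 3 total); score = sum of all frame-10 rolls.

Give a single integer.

Frame 1: SPARE (6+4=10). 10 + next roll (10) = 20. Cumulative: 20
Frame 2: STRIKE. 10 + next two rolls (10+10) = 30. Cumulative: 50
Frame 3: STRIKE. 10 + next two rolls (10+9) = 29. Cumulative: 79
Frame 4: STRIKE. 10 + next two rolls (9+0) = 19. Cumulative: 98
Frame 5: OPEN (9+0=9). Cumulative: 107
Frame 6: OPEN (6+2=8). Cumulative: 115
Frame 7: OPEN (4+2=6). Cumulative: 121
Frame 8: SPARE (1+9=10). 10 + next roll (1) = 11. Cumulative: 132
Frame 9: SPARE (1+9=10). 10 + next roll (4) = 14. Cumulative: 146
Frame 10: OPEN. Sum of all frame-10 rolls (4+5) = 9. Cumulative: 155

Answer: 11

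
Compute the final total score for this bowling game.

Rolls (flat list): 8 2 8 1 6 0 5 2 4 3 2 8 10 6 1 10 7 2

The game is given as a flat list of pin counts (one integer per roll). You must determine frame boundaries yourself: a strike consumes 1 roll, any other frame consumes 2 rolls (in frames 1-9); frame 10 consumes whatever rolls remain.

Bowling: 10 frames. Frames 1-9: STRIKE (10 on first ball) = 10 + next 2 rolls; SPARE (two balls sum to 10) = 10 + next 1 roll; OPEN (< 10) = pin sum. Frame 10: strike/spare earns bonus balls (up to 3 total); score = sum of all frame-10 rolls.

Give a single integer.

Answer: 119

Derivation:
Frame 1: SPARE (8+2=10). 10 + next roll (8) = 18. Cumulative: 18
Frame 2: OPEN (8+1=9). Cumulative: 27
Frame 3: OPEN (6+0=6). Cumulative: 33
Frame 4: OPEN (5+2=7). Cumulative: 40
Frame 5: OPEN (4+3=7). Cumulative: 47
Frame 6: SPARE (2+8=10). 10 + next roll (10) = 20. Cumulative: 67
Frame 7: STRIKE. 10 + next two rolls (6+1) = 17. Cumulative: 84
Frame 8: OPEN (6+1=7). Cumulative: 91
Frame 9: STRIKE. 10 + next two rolls (7+2) = 19. Cumulative: 110
Frame 10: OPEN. Sum of all frame-10 rolls (7+2) = 9. Cumulative: 119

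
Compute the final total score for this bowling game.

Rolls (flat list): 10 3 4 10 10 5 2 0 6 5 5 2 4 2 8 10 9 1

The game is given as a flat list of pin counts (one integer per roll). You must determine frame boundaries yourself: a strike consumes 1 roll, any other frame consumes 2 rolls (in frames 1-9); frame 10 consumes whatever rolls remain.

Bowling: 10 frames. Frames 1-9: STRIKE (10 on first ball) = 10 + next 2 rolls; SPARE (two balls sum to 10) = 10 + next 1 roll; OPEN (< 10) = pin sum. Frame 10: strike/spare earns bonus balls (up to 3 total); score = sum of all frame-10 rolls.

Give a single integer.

Frame 1: STRIKE. 10 + next two rolls (3+4) = 17. Cumulative: 17
Frame 2: OPEN (3+4=7). Cumulative: 24
Frame 3: STRIKE. 10 + next two rolls (10+5) = 25. Cumulative: 49
Frame 4: STRIKE. 10 + next two rolls (5+2) = 17. Cumulative: 66
Frame 5: OPEN (5+2=7). Cumulative: 73
Frame 6: OPEN (0+6=6). Cumulative: 79
Frame 7: SPARE (5+5=10). 10 + next roll (2) = 12. Cumulative: 91
Frame 8: OPEN (2+4=6). Cumulative: 97
Frame 9: SPARE (2+8=10). 10 + next roll (10) = 20. Cumulative: 117
Frame 10: STRIKE. Sum of all frame-10 rolls (10+9+1) = 20. Cumulative: 137

Answer: 137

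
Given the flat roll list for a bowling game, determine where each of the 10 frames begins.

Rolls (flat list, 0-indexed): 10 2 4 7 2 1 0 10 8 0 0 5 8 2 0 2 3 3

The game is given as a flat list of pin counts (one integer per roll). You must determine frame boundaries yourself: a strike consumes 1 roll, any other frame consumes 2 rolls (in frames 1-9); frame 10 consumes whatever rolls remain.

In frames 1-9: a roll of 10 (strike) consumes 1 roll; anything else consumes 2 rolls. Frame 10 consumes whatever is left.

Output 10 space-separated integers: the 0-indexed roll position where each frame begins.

Frame 1 starts at roll index 0: roll=10 (strike), consumes 1 roll
Frame 2 starts at roll index 1: rolls=2,4 (sum=6), consumes 2 rolls
Frame 3 starts at roll index 3: rolls=7,2 (sum=9), consumes 2 rolls
Frame 4 starts at roll index 5: rolls=1,0 (sum=1), consumes 2 rolls
Frame 5 starts at roll index 7: roll=10 (strike), consumes 1 roll
Frame 6 starts at roll index 8: rolls=8,0 (sum=8), consumes 2 rolls
Frame 7 starts at roll index 10: rolls=0,5 (sum=5), consumes 2 rolls
Frame 8 starts at roll index 12: rolls=8,2 (sum=10), consumes 2 rolls
Frame 9 starts at roll index 14: rolls=0,2 (sum=2), consumes 2 rolls
Frame 10 starts at roll index 16: 2 remaining rolls

Answer: 0 1 3 5 7 8 10 12 14 16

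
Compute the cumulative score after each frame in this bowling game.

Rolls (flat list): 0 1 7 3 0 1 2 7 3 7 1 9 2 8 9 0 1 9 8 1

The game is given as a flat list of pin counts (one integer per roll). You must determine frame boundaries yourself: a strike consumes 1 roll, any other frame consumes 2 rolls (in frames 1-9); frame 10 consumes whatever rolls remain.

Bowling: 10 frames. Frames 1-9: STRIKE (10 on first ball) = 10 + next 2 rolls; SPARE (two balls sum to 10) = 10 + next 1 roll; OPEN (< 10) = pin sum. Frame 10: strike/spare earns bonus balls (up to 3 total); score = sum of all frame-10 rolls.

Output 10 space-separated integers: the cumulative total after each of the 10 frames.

Frame 1: OPEN (0+1=1). Cumulative: 1
Frame 2: SPARE (7+3=10). 10 + next roll (0) = 10. Cumulative: 11
Frame 3: OPEN (0+1=1). Cumulative: 12
Frame 4: OPEN (2+7=9). Cumulative: 21
Frame 5: SPARE (3+7=10). 10 + next roll (1) = 11. Cumulative: 32
Frame 6: SPARE (1+9=10). 10 + next roll (2) = 12. Cumulative: 44
Frame 7: SPARE (2+8=10). 10 + next roll (9) = 19. Cumulative: 63
Frame 8: OPEN (9+0=9). Cumulative: 72
Frame 9: SPARE (1+9=10). 10 + next roll (8) = 18. Cumulative: 90
Frame 10: OPEN. Sum of all frame-10 rolls (8+1) = 9. Cumulative: 99

Answer: 1 11 12 21 32 44 63 72 90 99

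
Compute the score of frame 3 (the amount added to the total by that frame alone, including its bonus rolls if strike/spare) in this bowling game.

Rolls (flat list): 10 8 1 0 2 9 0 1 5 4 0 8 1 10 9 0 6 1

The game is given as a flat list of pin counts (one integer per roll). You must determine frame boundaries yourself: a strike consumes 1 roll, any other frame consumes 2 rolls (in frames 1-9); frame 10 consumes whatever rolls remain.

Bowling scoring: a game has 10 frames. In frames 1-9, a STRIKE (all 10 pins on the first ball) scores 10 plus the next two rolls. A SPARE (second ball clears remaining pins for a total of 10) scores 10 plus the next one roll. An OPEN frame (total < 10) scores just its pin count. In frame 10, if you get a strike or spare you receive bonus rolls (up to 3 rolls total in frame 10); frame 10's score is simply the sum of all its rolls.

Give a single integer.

Answer: 2

Derivation:
Frame 1: STRIKE. 10 + next two rolls (8+1) = 19. Cumulative: 19
Frame 2: OPEN (8+1=9). Cumulative: 28
Frame 3: OPEN (0+2=2). Cumulative: 30
Frame 4: OPEN (9+0=9). Cumulative: 39
Frame 5: OPEN (1+5=6). Cumulative: 45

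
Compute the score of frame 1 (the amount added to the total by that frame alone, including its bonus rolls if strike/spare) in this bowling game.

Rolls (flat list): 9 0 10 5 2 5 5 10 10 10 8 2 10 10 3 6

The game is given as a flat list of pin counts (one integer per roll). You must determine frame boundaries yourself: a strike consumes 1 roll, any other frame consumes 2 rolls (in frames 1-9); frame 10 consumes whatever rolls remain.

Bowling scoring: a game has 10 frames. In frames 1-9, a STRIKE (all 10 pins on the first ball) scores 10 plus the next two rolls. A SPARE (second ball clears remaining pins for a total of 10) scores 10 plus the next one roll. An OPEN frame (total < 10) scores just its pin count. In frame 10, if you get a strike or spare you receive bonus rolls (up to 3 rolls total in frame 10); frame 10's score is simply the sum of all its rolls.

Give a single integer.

Answer: 9

Derivation:
Frame 1: OPEN (9+0=9). Cumulative: 9
Frame 2: STRIKE. 10 + next two rolls (5+2) = 17. Cumulative: 26
Frame 3: OPEN (5+2=7). Cumulative: 33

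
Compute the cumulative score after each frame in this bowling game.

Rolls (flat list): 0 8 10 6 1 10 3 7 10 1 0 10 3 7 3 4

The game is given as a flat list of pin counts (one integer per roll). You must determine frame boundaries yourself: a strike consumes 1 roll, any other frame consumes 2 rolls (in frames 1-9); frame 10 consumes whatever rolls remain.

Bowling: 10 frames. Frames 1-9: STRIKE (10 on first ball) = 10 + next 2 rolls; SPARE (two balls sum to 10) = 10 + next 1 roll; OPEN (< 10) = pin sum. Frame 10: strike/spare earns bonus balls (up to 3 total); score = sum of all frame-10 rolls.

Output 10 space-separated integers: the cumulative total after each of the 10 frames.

Frame 1: OPEN (0+8=8). Cumulative: 8
Frame 2: STRIKE. 10 + next two rolls (6+1) = 17. Cumulative: 25
Frame 3: OPEN (6+1=7). Cumulative: 32
Frame 4: STRIKE. 10 + next two rolls (3+7) = 20. Cumulative: 52
Frame 5: SPARE (3+7=10). 10 + next roll (10) = 20. Cumulative: 72
Frame 6: STRIKE. 10 + next two rolls (1+0) = 11. Cumulative: 83
Frame 7: OPEN (1+0=1). Cumulative: 84
Frame 8: STRIKE. 10 + next two rolls (3+7) = 20. Cumulative: 104
Frame 9: SPARE (3+7=10). 10 + next roll (3) = 13. Cumulative: 117
Frame 10: OPEN. Sum of all frame-10 rolls (3+4) = 7. Cumulative: 124

Answer: 8 25 32 52 72 83 84 104 117 124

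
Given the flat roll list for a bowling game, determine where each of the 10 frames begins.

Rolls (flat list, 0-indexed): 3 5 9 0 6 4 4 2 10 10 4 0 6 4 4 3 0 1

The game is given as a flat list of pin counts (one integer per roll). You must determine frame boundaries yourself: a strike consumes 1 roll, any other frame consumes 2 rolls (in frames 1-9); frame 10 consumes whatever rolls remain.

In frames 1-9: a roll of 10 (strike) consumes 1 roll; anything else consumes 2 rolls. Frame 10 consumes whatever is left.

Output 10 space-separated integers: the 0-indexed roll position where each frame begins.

Answer: 0 2 4 6 8 9 10 12 14 16

Derivation:
Frame 1 starts at roll index 0: rolls=3,5 (sum=8), consumes 2 rolls
Frame 2 starts at roll index 2: rolls=9,0 (sum=9), consumes 2 rolls
Frame 3 starts at roll index 4: rolls=6,4 (sum=10), consumes 2 rolls
Frame 4 starts at roll index 6: rolls=4,2 (sum=6), consumes 2 rolls
Frame 5 starts at roll index 8: roll=10 (strike), consumes 1 roll
Frame 6 starts at roll index 9: roll=10 (strike), consumes 1 roll
Frame 7 starts at roll index 10: rolls=4,0 (sum=4), consumes 2 rolls
Frame 8 starts at roll index 12: rolls=6,4 (sum=10), consumes 2 rolls
Frame 9 starts at roll index 14: rolls=4,3 (sum=7), consumes 2 rolls
Frame 10 starts at roll index 16: 2 remaining rolls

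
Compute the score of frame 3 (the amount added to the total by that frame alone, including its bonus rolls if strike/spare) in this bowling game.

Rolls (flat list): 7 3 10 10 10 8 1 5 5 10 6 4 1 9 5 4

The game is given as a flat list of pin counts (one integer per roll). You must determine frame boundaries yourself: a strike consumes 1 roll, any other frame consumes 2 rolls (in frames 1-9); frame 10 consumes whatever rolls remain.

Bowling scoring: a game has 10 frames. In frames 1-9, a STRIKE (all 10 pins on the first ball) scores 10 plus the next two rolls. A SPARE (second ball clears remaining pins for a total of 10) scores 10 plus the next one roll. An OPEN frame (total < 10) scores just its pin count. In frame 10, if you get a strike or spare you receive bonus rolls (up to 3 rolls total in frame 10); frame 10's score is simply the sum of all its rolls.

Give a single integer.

Answer: 28

Derivation:
Frame 1: SPARE (7+3=10). 10 + next roll (10) = 20. Cumulative: 20
Frame 2: STRIKE. 10 + next two rolls (10+10) = 30. Cumulative: 50
Frame 3: STRIKE. 10 + next two rolls (10+8) = 28. Cumulative: 78
Frame 4: STRIKE. 10 + next two rolls (8+1) = 19. Cumulative: 97
Frame 5: OPEN (8+1=9). Cumulative: 106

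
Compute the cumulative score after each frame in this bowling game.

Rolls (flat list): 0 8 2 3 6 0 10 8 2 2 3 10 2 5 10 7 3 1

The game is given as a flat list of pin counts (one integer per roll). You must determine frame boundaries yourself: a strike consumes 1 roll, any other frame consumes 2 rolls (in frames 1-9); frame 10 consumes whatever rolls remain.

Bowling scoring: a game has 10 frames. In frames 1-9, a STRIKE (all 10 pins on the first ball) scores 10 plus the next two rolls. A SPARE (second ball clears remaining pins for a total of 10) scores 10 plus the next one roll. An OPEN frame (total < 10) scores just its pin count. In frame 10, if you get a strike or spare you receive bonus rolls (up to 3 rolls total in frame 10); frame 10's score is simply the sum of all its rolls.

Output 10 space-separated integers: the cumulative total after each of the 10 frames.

Frame 1: OPEN (0+8=8). Cumulative: 8
Frame 2: OPEN (2+3=5). Cumulative: 13
Frame 3: OPEN (6+0=6). Cumulative: 19
Frame 4: STRIKE. 10 + next two rolls (8+2) = 20. Cumulative: 39
Frame 5: SPARE (8+2=10). 10 + next roll (2) = 12. Cumulative: 51
Frame 6: OPEN (2+3=5). Cumulative: 56
Frame 7: STRIKE. 10 + next two rolls (2+5) = 17. Cumulative: 73
Frame 8: OPEN (2+5=7). Cumulative: 80
Frame 9: STRIKE. 10 + next two rolls (7+3) = 20. Cumulative: 100
Frame 10: SPARE. Sum of all frame-10 rolls (7+3+1) = 11. Cumulative: 111

Answer: 8 13 19 39 51 56 73 80 100 111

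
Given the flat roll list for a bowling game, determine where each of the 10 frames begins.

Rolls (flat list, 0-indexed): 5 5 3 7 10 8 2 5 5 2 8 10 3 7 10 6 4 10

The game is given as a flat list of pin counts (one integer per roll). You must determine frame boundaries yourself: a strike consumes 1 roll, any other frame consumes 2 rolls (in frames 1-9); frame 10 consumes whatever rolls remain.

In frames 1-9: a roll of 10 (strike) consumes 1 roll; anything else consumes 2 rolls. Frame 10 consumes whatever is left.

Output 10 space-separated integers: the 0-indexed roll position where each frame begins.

Answer: 0 2 4 5 7 9 11 12 14 15

Derivation:
Frame 1 starts at roll index 0: rolls=5,5 (sum=10), consumes 2 rolls
Frame 2 starts at roll index 2: rolls=3,7 (sum=10), consumes 2 rolls
Frame 3 starts at roll index 4: roll=10 (strike), consumes 1 roll
Frame 4 starts at roll index 5: rolls=8,2 (sum=10), consumes 2 rolls
Frame 5 starts at roll index 7: rolls=5,5 (sum=10), consumes 2 rolls
Frame 6 starts at roll index 9: rolls=2,8 (sum=10), consumes 2 rolls
Frame 7 starts at roll index 11: roll=10 (strike), consumes 1 roll
Frame 8 starts at roll index 12: rolls=3,7 (sum=10), consumes 2 rolls
Frame 9 starts at roll index 14: roll=10 (strike), consumes 1 roll
Frame 10 starts at roll index 15: 3 remaining rolls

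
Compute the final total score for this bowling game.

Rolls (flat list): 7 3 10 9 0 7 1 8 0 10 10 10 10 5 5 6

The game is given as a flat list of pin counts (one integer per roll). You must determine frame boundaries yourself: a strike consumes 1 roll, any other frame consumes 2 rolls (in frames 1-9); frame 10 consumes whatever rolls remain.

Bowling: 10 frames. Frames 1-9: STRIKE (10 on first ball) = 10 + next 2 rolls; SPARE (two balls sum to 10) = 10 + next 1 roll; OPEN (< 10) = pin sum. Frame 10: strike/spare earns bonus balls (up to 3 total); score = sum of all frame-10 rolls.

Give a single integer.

Frame 1: SPARE (7+3=10). 10 + next roll (10) = 20. Cumulative: 20
Frame 2: STRIKE. 10 + next two rolls (9+0) = 19. Cumulative: 39
Frame 3: OPEN (9+0=9). Cumulative: 48
Frame 4: OPEN (7+1=8). Cumulative: 56
Frame 5: OPEN (8+0=8). Cumulative: 64
Frame 6: STRIKE. 10 + next two rolls (10+10) = 30. Cumulative: 94
Frame 7: STRIKE. 10 + next two rolls (10+10) = 30. Cumulative: 124
Frame 8: STRIKE. 10 + next two rolls (10+5) = 25. Cumulative: 149
Frame 9: STRIKE. 10 + next two rolls (5+5) = 20. Cumulative: 169
Frame 10: SPARE. Sum of all frame-10 rolls (5+5+6) = 16. Cumulative: 185

Answer: 185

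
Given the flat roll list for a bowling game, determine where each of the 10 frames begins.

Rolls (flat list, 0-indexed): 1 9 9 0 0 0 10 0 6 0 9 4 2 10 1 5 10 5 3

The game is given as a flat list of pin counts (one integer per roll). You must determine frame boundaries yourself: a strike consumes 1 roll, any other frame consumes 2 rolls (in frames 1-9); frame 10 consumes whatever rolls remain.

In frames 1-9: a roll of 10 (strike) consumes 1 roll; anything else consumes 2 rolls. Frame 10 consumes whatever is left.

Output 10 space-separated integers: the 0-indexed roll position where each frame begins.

Frame 1 starts at roll index 0: rolls=1,9 (sum=10), consumes 2 rolls
Frame 2 starts at roll index 2: rolls=9,0 (sum=9), consumes 2 rolls
Frame 3 starts at roll index 4: rolls=0,0 (sum=0), consumes 2 rolls
Frame 4 starts at roll index 6: roll=10 (strike), consumes 1 roll
Frame 5 starts at roll index 7: rolls=0,6 (sum=6), consumes 2 rolls
Frame 6 starts at roll index 9: rolls=0,9 (sum=9), consumes 2 rolls
Frame 7 starts at roll index 11: rolls=4,2 (sum=6), consumes 2 rolls
Frame 8 starts at roll index 13: roll=10 (strike), consumes 1 roll
Frame 9 starts at roll index 14: rolls=1,5 (sum=6), consumes 2 rolls
Frame 10 starts at roll index 16: 3 remaining rolls

Answer: 0 2 4 6 7 9 11 13 14 16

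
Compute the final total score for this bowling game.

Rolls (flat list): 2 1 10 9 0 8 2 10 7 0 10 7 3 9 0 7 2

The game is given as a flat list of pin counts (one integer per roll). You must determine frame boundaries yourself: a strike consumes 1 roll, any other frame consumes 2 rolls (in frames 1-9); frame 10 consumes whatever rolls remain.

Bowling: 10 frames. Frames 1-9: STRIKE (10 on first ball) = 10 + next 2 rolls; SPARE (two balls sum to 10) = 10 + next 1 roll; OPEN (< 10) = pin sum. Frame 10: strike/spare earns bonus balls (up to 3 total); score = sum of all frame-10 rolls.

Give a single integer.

Answer: 132

Derivation:
Frame 1: OPEN (2+1=3). Cumulative: 3
Frame 2: STRIKE. 10 + next two rolls (9+0) = 19. Cumulative: 22
Frame 3: OPEN (9+0=9). Cumulative: 31
Frame 4: SPARE (8+2=10). 10 + next roll (10) = 20. Cumulative: 51
Frame 5: STRIKE. 10 + next two rolls (7+0) = 17. Cumulative: 68
Frame 6: OPEN (7+0=7). Cumulative: 75
Frame 7: STRIKE. 10 + next two rolls (7+3) = 20. Cumulative: 95
Frame 8: SPARE (7+3=10). 10 + next roll (9) = 19. Cumulative: 114
Frame 9: OPEN (9+0=9). Cumulative: 123
Frame 10: OPEN. Sum of all frame-10 rolls (7+2) = 9. Cumulative: 132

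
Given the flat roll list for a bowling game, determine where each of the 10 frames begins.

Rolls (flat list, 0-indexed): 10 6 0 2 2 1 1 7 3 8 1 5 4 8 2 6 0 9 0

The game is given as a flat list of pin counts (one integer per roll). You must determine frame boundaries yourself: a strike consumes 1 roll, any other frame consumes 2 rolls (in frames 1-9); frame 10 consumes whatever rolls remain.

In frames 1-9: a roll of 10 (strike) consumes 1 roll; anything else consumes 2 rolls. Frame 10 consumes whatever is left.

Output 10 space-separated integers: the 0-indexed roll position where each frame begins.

Answer: 0 1 3 5 7 9 11 13 15 17

Derivation:
Frame 1 starts at roll index 0: roll=10 (strike), consumes 1 roll
Frame 2 starts at roll index 1: rolls=6,0 (sum=6), consumes 2 rolls
Frame 3 starts at roll index 3: rolls=2,2 (sum=4), consumes 2 rolls
Frame 4 starts at roll index 5: rolls=1,1 (sum=2), consumes 2 rolls
Frame 5 starts at roll index 7: rolls=7,3 (sum=10), consumes 2 rolls
Frame 6 starts at roll index 9: rolls=8,1 (sum=9), consumes 2 rolls
Frame 7 starts at roll index 11: rolls=5,4 (sum=9), consumes 2 rolls
Frame 8 starts at roll index 13: rolls=8,2 (sum=10), consumes 2 rolls
Frame 9 starts at roll index 15: rolls=6,0 (sum=6), consumes 2 rolls
Frame 10 starts at roll index 17: 2 remaining rolls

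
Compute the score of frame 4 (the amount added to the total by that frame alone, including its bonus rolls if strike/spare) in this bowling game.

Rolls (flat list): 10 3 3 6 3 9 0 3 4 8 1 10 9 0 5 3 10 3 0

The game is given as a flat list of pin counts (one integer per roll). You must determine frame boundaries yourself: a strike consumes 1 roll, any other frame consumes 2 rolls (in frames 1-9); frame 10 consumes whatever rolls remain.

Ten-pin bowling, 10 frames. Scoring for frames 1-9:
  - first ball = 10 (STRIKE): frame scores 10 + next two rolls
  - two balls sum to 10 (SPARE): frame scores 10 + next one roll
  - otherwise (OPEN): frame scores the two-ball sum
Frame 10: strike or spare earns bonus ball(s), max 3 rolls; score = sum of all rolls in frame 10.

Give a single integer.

Answer: 9

Derivation:
Frame 1: STRIKE. 10 + next two rolls (3+3) = 16. Cumulative: 16
Frame 2: OPEN (3+3=6). Cumulative: 22
Frame 3: OPEN (6+3=9). Cumulative: 31
Frame 4: OPEN (9+0=9). Cumulative: 40
Frame 5: OPEN (3+4=7). Cumulative: 47
Frame 6: OPEN (8+1=9). Cumulative: 56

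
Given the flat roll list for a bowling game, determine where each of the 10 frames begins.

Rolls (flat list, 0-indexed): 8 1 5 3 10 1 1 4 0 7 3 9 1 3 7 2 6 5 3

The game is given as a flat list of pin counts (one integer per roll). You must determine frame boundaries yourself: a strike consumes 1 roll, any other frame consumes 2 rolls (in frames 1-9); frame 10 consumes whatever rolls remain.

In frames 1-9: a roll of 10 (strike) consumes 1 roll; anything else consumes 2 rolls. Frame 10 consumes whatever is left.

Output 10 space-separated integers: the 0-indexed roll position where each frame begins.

Frame 1 starts at roll index 0: rolls=8,1 (sum=9), consumes 2 rolls
Frame 2 starts at roll index 2: rolls=5,3 (sum=8), consumes 2 rolls
Frame 3 starts at roll index 4: roll=10 (strike), consumes 1 roll
Frame 4 starts at roll index 5: rolls=1,1 (sum=2), consumes 2 rolls
Frame 5 starts at roll index 7: rolls=4,0 (sum=4), consumes 2 rolls
Frame 6 starts at roll index 9: rolls=7,3 (sum=10), consumes 2 rolls
Frame 7 starts at roll index 11: rolls=9,1 (sum=10), consumes 2 rolls
Frame 8 starts at roll index 13: rolls=3,7 (sum=10), consumes 2 rolls
Frame 9 starts at roll index 15: rolls=2,6 (sum=8), consumes 2 rolls
Frame 10 starts at roll index 17: 2 remaining rolls

Answer: 0 2 4 5 7 9 11 13 15 17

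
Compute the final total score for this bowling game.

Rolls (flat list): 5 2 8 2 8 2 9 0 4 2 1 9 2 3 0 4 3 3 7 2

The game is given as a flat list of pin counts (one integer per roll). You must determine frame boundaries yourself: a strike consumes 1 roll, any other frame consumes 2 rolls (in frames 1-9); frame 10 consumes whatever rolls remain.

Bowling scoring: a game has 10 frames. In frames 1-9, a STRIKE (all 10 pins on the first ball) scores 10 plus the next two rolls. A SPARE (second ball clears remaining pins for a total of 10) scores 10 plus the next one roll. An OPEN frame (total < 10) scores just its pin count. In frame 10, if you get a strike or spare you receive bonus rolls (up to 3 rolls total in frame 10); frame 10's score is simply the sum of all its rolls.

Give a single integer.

Frame 1: OPEN (5+2=7). Cumulative: 7
Frame 2: SPARE (8+2=10). 10 + next roll (8) = 18. Cumulative: 25
Frame 3: SPARE (8+2=10). 10 + next roll (9) = 19. Cumulative: 44
Frame 4: OPEN (9+0=9). Cumulative: 53
Frame 5: OPEN (4+2=6). Cumulative: 59
Frame 6: SPARE (1+9=10). 10 + next roll (2) = 12. Cumulative: 71
Frame 7: OPEN (2+3=5). Cumulative: 76
Frame 8: OPEN (0+4=4). Cumulative: 80
Frame 9: OPEN (3+3=6). Cumulative: 86
Frame 10: OPEN. Sum of all frame-10 rolls (7+2) = 9. Cumulative: 95

Answer: 95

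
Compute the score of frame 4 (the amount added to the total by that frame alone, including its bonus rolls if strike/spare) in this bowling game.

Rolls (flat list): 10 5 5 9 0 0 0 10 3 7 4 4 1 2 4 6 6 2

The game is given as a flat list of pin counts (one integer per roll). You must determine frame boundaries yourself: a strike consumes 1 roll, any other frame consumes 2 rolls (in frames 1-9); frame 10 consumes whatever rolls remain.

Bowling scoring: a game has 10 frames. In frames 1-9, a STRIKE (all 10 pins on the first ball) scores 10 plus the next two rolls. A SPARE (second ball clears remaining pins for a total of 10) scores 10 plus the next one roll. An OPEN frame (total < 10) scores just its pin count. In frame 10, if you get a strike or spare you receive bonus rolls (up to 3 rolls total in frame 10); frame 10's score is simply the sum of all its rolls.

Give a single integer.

Answer: 0

Derivation:
Frame 1: STRIKE. 10 + next two rolls (5+5) = 20. Cumulative: 20
Frame 2: SPARE (5+5=10). 10 + next roll (9) = 19. Cumulative: 39
Frame 3: OPEN (9+0=9). Cumulative: 48
Frame 4: OPEN (0+0=0). Cumulative: 48
Frame 5: STRIKE. 10 + next two rolls (3+7) = 20. Cumulative: 68
Frame 6: SPARE (3+7=10). 10 + next roll (4) = 14. Cumulative: 82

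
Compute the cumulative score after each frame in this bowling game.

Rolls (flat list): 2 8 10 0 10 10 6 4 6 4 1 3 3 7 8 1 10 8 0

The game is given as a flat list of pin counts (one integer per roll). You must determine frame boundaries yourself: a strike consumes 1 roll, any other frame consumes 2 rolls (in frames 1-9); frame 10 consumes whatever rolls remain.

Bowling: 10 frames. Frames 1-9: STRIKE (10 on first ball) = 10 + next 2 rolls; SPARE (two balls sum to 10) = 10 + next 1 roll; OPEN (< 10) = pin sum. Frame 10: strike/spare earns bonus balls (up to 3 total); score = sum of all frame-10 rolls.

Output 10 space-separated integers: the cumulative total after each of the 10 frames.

Answer: 20 40 60 80 96 107 111 129 138 156

Derivation:
Frame 1: SPARE (2+8=10). 10 + next roll (10) = 20. Cumulative: 20
Frame 2: STRIKE. 10 + next two rolls (0+10) = 20. Cumulative: 40
Frame 3: SPARE (0+10=10). 10 + next roll (10) = 20. Cumulative: 60
Frame 4: STRIKE. 10 + next two rolls (6+4) = 20. Cumulative: 80
Frame 5: SPARE (6+4=10). 10 + next roll (6) = 16. Cumulative: 96
Frame 6: SPARE (6+4=10). 10 + next roll (1) = 11. Cumulative: 107
Frame 7: OPEN (1+3=4). Cumulative: 111
Frame 8: SPARE (3+7=10). 10 + next roll (8) = 18. Cumulative: 129
Frame 9: OPEN (8+1=9). Cumulative: 138
Frame 10: STRIKE. Sum of all frame-10 rolls (10+8+0) = 18. Cumulative: 156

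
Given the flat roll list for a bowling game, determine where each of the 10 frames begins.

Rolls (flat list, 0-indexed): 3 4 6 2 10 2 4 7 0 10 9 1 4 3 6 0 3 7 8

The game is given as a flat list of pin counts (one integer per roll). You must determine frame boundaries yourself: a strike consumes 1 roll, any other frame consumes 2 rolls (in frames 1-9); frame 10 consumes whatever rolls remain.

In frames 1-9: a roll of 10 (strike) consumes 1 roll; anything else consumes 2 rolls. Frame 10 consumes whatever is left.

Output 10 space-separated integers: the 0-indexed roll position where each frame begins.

Answer: 0 2 4 5 7 9 10 12 14 16

Derivation:
Frame 1 starts at roll index 0: rolls=3,4 (sum=7), consumes 2 rolls
Frame 2 starts at roll index 2: rolls=6,2 (sum=8), consumes 2 rolls
Frame 3 starts at roll index 4: roll=10 (strike), consumes 1 roll
Frame 4 starts at roll index 5: rolls=2,4 (sum=6), consumes 2 rolls
Frame 5 starts at roll index 7: rolls=7,0 (sum=7), consumes 2 rolls
Frame 6 starts at roll index 9: roll=10 (strike), consumes 1 roll
Frame 7 starts at roll index 10: rolls=9,1 (sum=10), consumes 2 rolls
Frame 8 starts at roll index 12: rolls=4,3 (sum=7), consumes 2 rolls
Frame 9 starts at roll index 14: rolls=6,0 (sum=6), consumes 2 rolls
Frame 10 starts at roll index 16: 3 remaining rolls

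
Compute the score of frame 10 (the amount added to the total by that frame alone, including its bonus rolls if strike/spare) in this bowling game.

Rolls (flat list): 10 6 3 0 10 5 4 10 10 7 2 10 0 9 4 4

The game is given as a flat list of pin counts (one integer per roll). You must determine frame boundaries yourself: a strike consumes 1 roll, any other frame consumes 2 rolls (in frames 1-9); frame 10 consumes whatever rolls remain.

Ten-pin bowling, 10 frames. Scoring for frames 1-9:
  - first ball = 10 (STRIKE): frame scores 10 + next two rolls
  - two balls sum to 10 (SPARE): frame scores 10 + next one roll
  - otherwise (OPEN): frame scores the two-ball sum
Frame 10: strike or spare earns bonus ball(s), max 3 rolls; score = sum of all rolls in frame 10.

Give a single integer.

Frame 1: STRIKE. 10 + next two rolls (6+3) = 19. Cumulative: 19
Frame 2: OPEN (6+3=9). Cumulative: 28
Frame 3: SPARE (0+10=10). 10 + next roll (5) = 15. Cumulative: 43
Frame 4: OPEN (5+4=9). Cumulative: 52
Frame 5: STRIKE. 10 + next two rolls (10+7) = 27. Cumulative: 79
Frame 6: STRIKE. 10 + next two rolls (7+2) = 19. Cumulative: 98
Frame 7: OPEN (7+2=9). Cumulative: 107
Frame 8: STRIKE. 10 + next two rolls (0+9) = 19. Cumulative: 126
Frame 9: OPEN (0+9=9). Cumulative: 135
Frame 10: OPEN. Sum of all frame-10 rolls (4+4) = 8. Cumulative: 143

Answer: 8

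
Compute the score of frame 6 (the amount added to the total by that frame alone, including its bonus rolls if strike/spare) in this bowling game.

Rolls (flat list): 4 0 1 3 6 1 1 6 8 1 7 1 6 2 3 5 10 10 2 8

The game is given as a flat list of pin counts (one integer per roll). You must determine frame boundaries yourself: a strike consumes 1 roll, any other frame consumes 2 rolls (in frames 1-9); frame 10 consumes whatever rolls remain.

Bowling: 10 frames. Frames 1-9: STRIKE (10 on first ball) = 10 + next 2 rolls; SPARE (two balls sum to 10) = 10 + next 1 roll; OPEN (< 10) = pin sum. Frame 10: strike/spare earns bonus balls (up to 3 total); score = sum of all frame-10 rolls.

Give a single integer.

Frame 1: OPEN (4+0=4). Cumulative: 4
Frame 2: OPEN (1+3=4). Cumulative: 8
Frame 3: OPEN (6+1=7). Cumulative: 15
Frame 4: OPEN (1+6=7). Cumulative: 22
Frame 5: OPEN (8+1=9). Cumulative: 31
Frame 6: OPEN (7+1=8). Cumulative: 39
Frame 7: OPEN (6+2=8). Cumulative: 47
Frame 8: OPEN (3+5=8). Cumulative: 55

Answer: 8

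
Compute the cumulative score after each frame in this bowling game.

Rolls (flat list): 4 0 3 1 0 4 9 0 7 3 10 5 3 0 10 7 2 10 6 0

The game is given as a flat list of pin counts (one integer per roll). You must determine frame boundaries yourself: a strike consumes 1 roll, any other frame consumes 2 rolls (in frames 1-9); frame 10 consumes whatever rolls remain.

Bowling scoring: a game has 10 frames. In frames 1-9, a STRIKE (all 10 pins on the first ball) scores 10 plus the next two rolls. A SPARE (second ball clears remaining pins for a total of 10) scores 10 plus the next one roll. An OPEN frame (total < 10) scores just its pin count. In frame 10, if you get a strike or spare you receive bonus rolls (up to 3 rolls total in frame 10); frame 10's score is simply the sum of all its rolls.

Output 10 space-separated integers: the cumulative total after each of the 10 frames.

Answer: 4 8 12 21 41 59 67 84 93 109

Derivation:
Frame 1: OPEN (4+0=4). Cumulative: 4
Frame 2: OPEN (3+1=4). Cumulative: 8
Frame 3: OPEN (0+4=4). Cumulative: 12
Frame 4: OPEN (9+0=9). Cumulative: 21
Frame 5: SPARE (7+3=10). 10 + next roll (10) = 20. Cumulative: 41
Frame 6: STRIKE. 10 + next two rolls (5+3) = 18. Cumulative: 59
Frame 7: OPEN (5+3=8). Cumulative: 67
Frame 8: SPARE (0+10=10). 10 + next roll (7) = 17. Cumulative: 84
Frame 9: OPEN (7+2=9). Cumulative: 93
Frame 10: STRIKE. Sum of all frame-10 rolls (10+6+0) = 16. Cumulative: 109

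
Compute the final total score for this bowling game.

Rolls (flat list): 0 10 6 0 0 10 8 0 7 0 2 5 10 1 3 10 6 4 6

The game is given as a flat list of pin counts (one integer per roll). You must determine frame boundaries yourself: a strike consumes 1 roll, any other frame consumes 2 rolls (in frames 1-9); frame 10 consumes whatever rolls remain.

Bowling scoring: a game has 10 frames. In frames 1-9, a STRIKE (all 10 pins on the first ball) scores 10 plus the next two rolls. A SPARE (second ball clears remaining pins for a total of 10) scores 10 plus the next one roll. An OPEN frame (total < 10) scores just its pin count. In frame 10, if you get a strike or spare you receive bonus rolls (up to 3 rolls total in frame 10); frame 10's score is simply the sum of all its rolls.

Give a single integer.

Frame 1: SPARE (0+10=10). 10 + next roll (6) = 16. Cumulative: 16
Frame 2: OPEN (6+0=6). Cumulative: 22
Frame 3: SPARE (0+10=10). 10 + next roll (8) = 18. Cumulative: 40
Frame 4: OPEN (8+0=8). Cumulative: 48
Frame 5: OPEN (7+0=7). Cumulative: 55
Frame 6: OPEN (2+5=7). Cumulative: 62
Frame 7: STRIKE. 10 + next two rolls (1+3) = 14. Cumulative: 76
Frame 8: OPEN (1+3=4). Cumulative: 80
Frame 9: STRIKE. 10 + next two rolls (6+4) = 20. Cumulative: 100
Frame 10: SPARE. Sum of all frame-10 rolls (6+4+6) = 16. Cumulative: 116

Answer: 116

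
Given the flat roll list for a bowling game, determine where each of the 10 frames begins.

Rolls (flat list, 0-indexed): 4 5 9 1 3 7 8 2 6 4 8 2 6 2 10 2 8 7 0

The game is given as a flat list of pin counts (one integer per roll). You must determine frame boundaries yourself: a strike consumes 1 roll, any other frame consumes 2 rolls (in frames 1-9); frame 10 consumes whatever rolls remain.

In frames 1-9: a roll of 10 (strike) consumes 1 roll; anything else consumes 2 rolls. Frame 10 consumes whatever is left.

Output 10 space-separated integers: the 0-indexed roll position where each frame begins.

Answer: 0 2 4 6 8 10 12 14 15 17

Derivation:
Frame 1 starts at roll index 0: rolls=4,5 (sum=9), consumes 2 rolls
Frame 2 starts at roll index 2: rolls=9,1 (sum=10), consumes 2 rolls
Frame 3 starts at roll index 4: rolls=3,7 (sum=10), consumes 2 rolls
Frame 4 starts at roll index 6: rolls=8,2 (sum=10), consumes 2 rolls
Frame 5 starts at roll index 8: rolls=6,4 (sum=10), consumes 2 rolls
Frame 6 starts at roll index 10: rolls=8,2 (sum=10), consumes 2 rolls
Frame 7 starts at roll index 12: rolls=6,2 (sum=8), consumes 2 rolls
Frame 8 starts at roll index 14: roll=10 (strike), consumes 1 roll
Frame 9 starts at roll index 15: rolls=2,8 (sum=10), consumes 2 rolls
Frame 10 starts at roll index 17: 2 remaining rolls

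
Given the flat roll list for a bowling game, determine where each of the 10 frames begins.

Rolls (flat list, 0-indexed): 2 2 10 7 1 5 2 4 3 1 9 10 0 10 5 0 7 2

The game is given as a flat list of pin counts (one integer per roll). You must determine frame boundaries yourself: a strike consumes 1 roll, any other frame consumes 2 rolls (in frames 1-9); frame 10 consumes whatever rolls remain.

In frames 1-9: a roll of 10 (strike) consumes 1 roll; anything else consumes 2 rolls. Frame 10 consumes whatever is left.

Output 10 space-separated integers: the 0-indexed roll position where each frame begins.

Answer: 0 2 3 5 7 9 11 12 14 16

Derivation:
Frame 1 starts at roll index 0: rolls=2,2 (sum=4), consumes 2 rolls
Frame 2 starts at roll index 2: roll=10 (strike), consumes 1 roll
Frame 3 starts at roll index 3: rolls=7,1 (sum=8), consumes 2 rolls
Frame 4 starts at roll index 5: rolls=5,2 (sum=7), consumes 2 rolls
Frame 5 starts at roll index 7: rolls=4,3 (sum=7), consumes 2 rolls
Frame 6 starts at roll index 9: rolls=1,9 (sum=10), consumes 2 rolls
Frame 7 starts at roll index 11: roll=10 (strike), consumes 1 roll
Frame 8 starts at roll index 12: rolls=0,10 (sum=10), consumes 2 rolls
Frame 9 starts at roll index 14: rolls=5,0 (sum=5), consumes 2 rolls
Frame 10 starts at roll index 16: 2 remaining rolls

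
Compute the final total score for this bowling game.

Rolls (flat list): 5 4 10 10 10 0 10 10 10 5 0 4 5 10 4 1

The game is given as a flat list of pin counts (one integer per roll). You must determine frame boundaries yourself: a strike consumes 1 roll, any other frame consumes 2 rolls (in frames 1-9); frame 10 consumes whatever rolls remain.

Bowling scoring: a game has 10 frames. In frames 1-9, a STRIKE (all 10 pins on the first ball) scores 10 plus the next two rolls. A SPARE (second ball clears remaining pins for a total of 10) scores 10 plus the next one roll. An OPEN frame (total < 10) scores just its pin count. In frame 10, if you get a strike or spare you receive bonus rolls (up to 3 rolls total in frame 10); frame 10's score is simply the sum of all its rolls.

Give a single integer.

Answer: 168

Derivation:
Frame 1: OPEN (5+4=9). Cumulative: 9
Frame 2: STRIKE. 10 + next two rolls (10+10) = 30. Cumulative: 39
Frame 3: STRIKE. 10 + next two rolls (10+0) = 20. Cumulative: 59
Frame 4: STRIKE. 10 + next two rolls (0+10) = 20. Cumulative: 79
Frame 5: SPARE (0+10=10). 10 + next roll (10) = 20. Cumulative: 99
Frame 6: STRIKE. 10 + next two rolls (10+5) = 25. Cumulative: 124
Frame 7: STRIKE. 10 + next two rolls (5+0) = 15. Cumulative: 139
Frame 8: OPEN (5+0=5). Cumulative: 144
Frame 9: OPEN (4+5=9). Cumulative: 153
Frame 10: STRIKE. Sum of all frame-10 rolls (10+4+1) = 15. Cumulative: 168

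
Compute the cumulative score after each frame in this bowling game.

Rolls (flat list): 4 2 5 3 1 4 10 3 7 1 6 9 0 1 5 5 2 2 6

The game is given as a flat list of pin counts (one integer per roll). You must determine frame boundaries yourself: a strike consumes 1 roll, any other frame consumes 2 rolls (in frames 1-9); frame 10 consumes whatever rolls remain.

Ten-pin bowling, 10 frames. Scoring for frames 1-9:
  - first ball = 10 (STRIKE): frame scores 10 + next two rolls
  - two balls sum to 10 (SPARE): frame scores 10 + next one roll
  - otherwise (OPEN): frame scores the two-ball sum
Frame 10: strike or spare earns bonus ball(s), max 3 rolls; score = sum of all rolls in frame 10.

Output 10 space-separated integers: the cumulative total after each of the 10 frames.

Answer: 6 14 19 39 50 57 66 72 79 87

Derivation:
Frame 1: OPEN (4+2=6). Cumulative: 6
Frame 2: OPEN (5+3=8). Cumulative: 14
Frame 3: OPEN (1+4=5). Cumulative: 19
Frame 4: STRIKE. 10 + next two rolls (3+7) = 20. Cumulative: 39
Frame 5: SPARE (3+7=10). 10 + next roll (1) = 11. Cumulative: 50
Frame 6: OPEN (1+6=7). Cumulative: 57
Frame 7: OPEN (9+0=9). Cumulative: 66
Frame 8: OPEN (1+5=6). Cumulative: 72
Frame 9: OPEN (5+2=7). Cumulative: 79
Frame 10: OPEN. Sum of all frame-10 rolls (2+6) = 8. Cumulative: 87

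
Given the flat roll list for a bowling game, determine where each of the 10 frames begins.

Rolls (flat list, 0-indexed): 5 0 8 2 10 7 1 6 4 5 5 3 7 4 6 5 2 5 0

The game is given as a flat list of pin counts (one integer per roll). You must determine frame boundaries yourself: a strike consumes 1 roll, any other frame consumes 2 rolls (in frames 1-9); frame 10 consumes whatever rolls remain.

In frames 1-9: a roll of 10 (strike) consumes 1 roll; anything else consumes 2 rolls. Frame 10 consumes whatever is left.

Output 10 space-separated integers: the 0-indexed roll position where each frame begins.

Answer: 0 2 4 5 7 9 11 13 15 17

Derivation:
Frame 1 starts at roll index 0: rolls=5,0 (sum=5), consumes 2 rolls
Frame 2 starts at roll index 2: rolls=8,2 (sum=10), consumes 2 rolls
Frame 3 starts at roll index 4: roll=10 (strike), consumes 1 roll
Frame 4 starts at roll index 5: rolls=7,1 (sum=8), consumes 2 rolls
Frame 5 starts at roll index 7: rolls=6,4 (sum=10), consumes 2 rolls
Frame 6 starts at roll index 9: rolls=5,5 (sum=10), consumes 2 rolls
Frame 7 starts at roll index 11: rolls=3,7 (sum=10), consumes 2 rolls
Frame 8 starts at roll index 13: rolls=4,6 (sum=10), consumes 2 rolls
Frame 9 starts at roll index 15: rolls=5,2 (sum=7), consumes 2 rolls
Frame 10 starts at roll index 17: 2 remaining rolls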